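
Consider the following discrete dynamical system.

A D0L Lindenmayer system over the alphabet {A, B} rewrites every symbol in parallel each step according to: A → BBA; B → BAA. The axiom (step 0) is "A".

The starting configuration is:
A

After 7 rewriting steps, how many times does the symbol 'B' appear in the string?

1094

step 0: A
step 1: BBA
step 2: BAABAABBA
step 3: BAABBABBABAABBABBABAABAABBA
step 4: BAABBABBABAABAABBABAABAABBABAABBABBABAABAABBABAABAABBABAABBABBABAABBABBABAABAABBA
step 5: BAABBABBABAABAABBABAABAABBABAABBABBABAABBABBABAABAABBABAAB…ABBABAABBABBABAABAABBABAABAABBABAABBABBABAABBABBABAABAABBA  (len 243)
step 6: BAABBABBABAABAABBABAABAABBABAABBABBABAABBABBABAABAABBABAAB…ABBABAABBABBABAABAABBABAABAABBABAABBABBABAABBABBABAABAABBA  (len 729)
step 7: BAABBABBABAABAABBABAABAABBABAABBABBABAABBABBABAABAABBABAAB…ABBABAABBABBABAABAABBABAABAABBABAABBABBABAABBABBABAABAABBA  (len 2187)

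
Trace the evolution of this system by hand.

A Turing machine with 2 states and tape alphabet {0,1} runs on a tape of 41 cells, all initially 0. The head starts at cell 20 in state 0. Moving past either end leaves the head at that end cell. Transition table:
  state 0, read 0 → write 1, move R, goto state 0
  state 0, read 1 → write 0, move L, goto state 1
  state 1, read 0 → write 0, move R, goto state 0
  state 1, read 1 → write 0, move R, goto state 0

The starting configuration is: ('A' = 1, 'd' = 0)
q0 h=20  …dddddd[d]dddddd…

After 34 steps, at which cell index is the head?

gen 0: q0 h=20  …dddddd[d]dddddd…
gen 1: q0 h=21  …dddddA[d]dddddd…
gen 2: q0 h=22  …ddddAA[d]dddddd…
gen 3: q0 h=23  …dddAAA[d]dddddd…
gen 4: q0 h=24  …ddAAAA[d]dddddd…
gen 5: q0 h=25  …dAAAAA[d]dddddd…
gen 6: q0 h=26  …AAAAAA[d]dddddd…
gen 7: q0 h=27  …AAAAAA[d]dddddd…
gen 8: q0 h=28  …AAAAAA[d]dddddd…
gen 9: q0 h=29  …AAAAAA[d]dddddd…
gen 10: q0 h=30  …AAAAAA[d]dddddd…
gen 11: q0 h=31  …AAAAAA[d]dddddd…
gen 12: q0 h=32  …AAAAAA[d]dddddd…
gen 13: q0 h=33  …AAAAAA[d]dddddd…
gen 14: q0 h=34  …AAAAAA[d]dddddd|
gen 15: q0 h=35  …AAAAAA[d]ddddd|
gen 16: q0 h=36  …AAAAAA[d]dddd|
gen 17: q0 h=37  …AAAAAA[d]ddd|
gen 18: q0 h=38  …AAAAAA[d]dd|
gen 19: q0 h=39  …AAAAAA[d]d|
gen 20: q0 h=40  …AAAAAA[d]|
gen 21: q0 h=40  …AAAAAA[A]|
gen 22: q1 h=39  …AAAAAA[A]d|
gen 23: q0 h=40  …AAAAAd[d]|
gen 24: q0 h=40  …AAAAAd[A]|
gen 25: q1 h=39  …AAAAAA[d]d|
gen 26: q0 h=40  …AAAAAd[d]|
gen 27: q0 h=40  …AAAAAd[A]|
gen 28: q1 h=39  …AAAAAA[d]d|
gen 29: q0 h=40  …AAAAAd[d]|
gen 30: q0 h=40  …AAAAAd[A]|
gen 31: q1 h=39  …AAAAAA[d]d|
gen 32: q0 h=40  …AAAAAd[d]|
gen 33: q0 h=40  …AAAAAd[A]|
gen 34: q1 h=39  …AAAAAA[d]d|

39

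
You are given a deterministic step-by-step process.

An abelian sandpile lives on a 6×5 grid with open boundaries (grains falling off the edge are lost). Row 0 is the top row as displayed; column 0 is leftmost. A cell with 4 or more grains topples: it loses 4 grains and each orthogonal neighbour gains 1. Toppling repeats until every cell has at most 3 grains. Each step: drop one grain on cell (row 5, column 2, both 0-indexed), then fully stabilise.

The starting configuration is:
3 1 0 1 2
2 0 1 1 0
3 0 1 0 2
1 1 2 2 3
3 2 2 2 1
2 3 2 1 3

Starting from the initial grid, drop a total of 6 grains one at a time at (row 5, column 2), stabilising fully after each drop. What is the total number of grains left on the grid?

47

0) 3 1 0 1 2
2 0 1 1 0
3 0 1 0 2
1 1 2 2 3
3 2 2 2 1
2 3 2 1 3
1) 3 1 0 1 2
2 0 1 1 0
3 0 1 0 2
1 1 2 2 3
3 2 2 2 1
2 3 3 1 3
2) 3 1 0 1 2
2 0 1 1 0
3 0 1 0 2
1 1 2 2 3
3 3 3 2 1
3 0 1 2 3
3) 3 1 0 1 2
2 0 1 1 0
3 0 1 0 2
1 1 2 2 3
3 3 3 2 1
3 0 2 2 3
4) 3 1 0 1 2
2 0 1 1 0
3 0 1 0 2
1 1 2 2 3
3 3 3 2 1
3 0 3 2 3
5) 3 1 0 1 2
2 0 1 1 0
3 0 1 0 2
2 2 3 2 3
1 1 1 3 1
0 3 1 3 3
6) 3 1 0 1 2
2 0 1 1 0
3 0 1 0 2
2 2 3 2 3
1 1 1 3 1
0 3 2 3 3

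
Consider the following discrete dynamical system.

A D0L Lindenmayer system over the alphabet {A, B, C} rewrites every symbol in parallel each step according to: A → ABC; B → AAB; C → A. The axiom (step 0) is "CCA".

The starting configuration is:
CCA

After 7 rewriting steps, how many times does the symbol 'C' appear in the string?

t=0: CCA
t=1: AAABC
t=2: ABCABCABCAABA
t=3: ABCAABAABCAABAABCAABAABCABCAABABC
t=4: ABCAABAABCABCAABABCABCAABAABCABCAABABCABCAABAABCABCAABABCABCAABAABCAABAABCABCAABABCAABA
t=5: ABCAABAABCABCAABABCABCAABAABCAABAABCABCAABABCAABAABCAABAAB…AABAABCABCAABABCABCAABAABCAABAABCABCAABABCAABAABCABCAABABC  (len 227)
t=6: ABCAABAABCABCAABABCABCAABAABCAABAABCABCAABABCAABAABCAABAAB…ABCABCAABABCAABAABCABCAABABCABCAABAABCAABAABCABCAABABCAABA  (len 595)
t=7: ABCAABAABCABCAABABCABCAABAABCAABAABCABCAABABCAABAABCAABAAB…AABAABCABCAABABCABCAABAABCAABAABCABCAABABCAABAABCABCAABABC  (len 1557)

297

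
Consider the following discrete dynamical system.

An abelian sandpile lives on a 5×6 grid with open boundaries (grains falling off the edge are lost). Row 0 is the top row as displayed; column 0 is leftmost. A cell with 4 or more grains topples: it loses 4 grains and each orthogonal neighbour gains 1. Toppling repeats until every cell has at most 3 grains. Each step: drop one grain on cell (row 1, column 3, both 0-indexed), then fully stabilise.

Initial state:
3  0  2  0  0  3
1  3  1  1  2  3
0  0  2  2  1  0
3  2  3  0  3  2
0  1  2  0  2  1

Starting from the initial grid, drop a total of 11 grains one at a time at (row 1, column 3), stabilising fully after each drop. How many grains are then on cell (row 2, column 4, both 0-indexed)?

3

step 0: 3  0  2  0  0  3
1  3  1  1  2  3
0  0  2  2  1  0
3  2  3  0  3  2
0  1  2  0  2  1
step 1: 3  0  2  0  0  3
1  3  1  2  2  3
0  0  2  2  1  0
3  2  3  0  3  2
0  1  2  0  2  1
step 2: 3  0  2  0  0  3
1  3  1  3  2  3
0  0  2  2  1  0
3  2  3  0  3  2
0  1  2  0  2  1
step 3: 3  0  2  1  0  3
1  3  2  0  3  3
0  0  2  3  1  0
3  2  3  0  3  2
0  1  2  0  2  1
step 4: 3  0  2  1  0  3
1  3  2  1  3  3
0  0  2  3  1  0
3  2  3  0  3  2
0  1  2  0  2  1
step 5: 3  0  2  1  0  3
1  3  2  2  3  3
0  0  2  3  1  0
3  2  3  0  3  2
0  1  2  0  2  1
step 6: 3  0  2  1  0  3
1  3  2  3  3  3
0  0  2  3  1  0
3  2  3  0  3  2
0  1  2  0  2  1
step 7: 3  0  2  2  2  0
1  3  3  2  1  1
0  0  3  0  3  1
3  2  3  1  3  2
0  1  2  0  2  1
step 8: 3  0  2  2  2  0
1  3  3  3  1  1
0  0  3  0  3  1
3  2  3  1  3  2
0  1  2  0  2  1
step 9: 3  1  3  3  2  0
2  0  2  1  2  1
0  2  1  2  3  1
3  3  0  2  3  2
0  1  3  0  2  1
step 10: 3  1  3  3  2  0
2  0  2  2  2  1
0  2  1  2  3  1
3  3  0  2  3  2
0  1  3  0  2  1
step 11: 3  1  3  3  2  0
2  0  2  3  2  1
0  2  1  2  3  1
3  3  0  2  3  2
0  1  3  0  2  1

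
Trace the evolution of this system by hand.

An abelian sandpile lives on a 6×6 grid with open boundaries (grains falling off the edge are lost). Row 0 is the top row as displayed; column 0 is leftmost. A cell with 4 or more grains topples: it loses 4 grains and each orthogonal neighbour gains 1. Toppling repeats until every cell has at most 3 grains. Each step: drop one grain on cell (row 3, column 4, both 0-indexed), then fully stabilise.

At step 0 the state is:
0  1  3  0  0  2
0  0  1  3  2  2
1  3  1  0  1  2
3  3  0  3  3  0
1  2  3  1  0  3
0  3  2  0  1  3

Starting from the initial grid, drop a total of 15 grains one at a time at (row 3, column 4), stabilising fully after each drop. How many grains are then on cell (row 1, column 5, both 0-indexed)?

[0] 0  1  3  0  0  2
0  0  1  3  2  2
1  3  1  0  1  2
3  3  0  3  3  0
1  2  3  1  0  3
0  3  2  0  1  3
[1] 0  1  3  0  0  2
0  0  1  3  2  2
1  3  1  1  2  2
3  3  1  0  1  1
1  2  3  2  1  3
0  3  2  0  1  3
[2] 0  1  3  0  0  2
0  0  1  3  2  2
1  3  1  1  2  2
3  3  1  0  2  1
1  2  3  2  1  3
0  3  2  0  1  3
[3] 0  1  3  0  0  2
0  0  1  3  2  2
1  3  1  1  2  2
3  3  1  0  3  1
1  2  3  2  1  3
0  3  2  0  1  3
[4] 0  1  3  0  0  2
0  0  1  3  2  2
1  3  1  1  3  2
3  3  1  1  0  2
1  2  3  2  2  3
0  3  2  0  1  3
[5] 0  1  3  0  0  2
0  0  1  3  2  2
1  3  1  1  3  2
3  3  1  1  1  2
1  2  3  2  2  3
0  3  2  0  1  3
[6] 0  1  3  0  0  2
0  0  1  3  2  2
1  3  1  1  3  2
3  3  1  1  2  2
1  2  3  2  2  3
0  3  2  0  1  3
[7] 0  1  3  0  0  2
0  0  1  3  2  2
1  3  1  1  3  2
3  3  1  1  3  2
1  2  3  2  2  3
0  3  2  0  1  3
[8] 0  1  3  0  0  2
0  0  1  3  3  2
1  3  1  2  0  3
3  3  1  2  1  3
1  2  3  2  3  3
0  3  2  0  1  3
[9] 0  1  3  0  0  2
0  0  1  3  3  2
1  3  1  2  0  3
3  3  1  2  2  3
1  2  3  2  3  3
0  3  2  0  1  3
[10] 0  1  3  0  0  2
0  0  1  3  3  2
1  3  1  2  0  3
3  3  1  2  3  3
1  2  3  2  3  3
0  3  2  0  1  3
[11] 0  1  3  0  0  2
0  0  1  3  3  3
1  3  1  2  2  0
3  3  1  3  2  2
1  2  3  3  1  2
0  3  2  0  3  0
[12] 0  1  3  0  0  2
0  0  1  3  3  3
1  3  1  2  2  0
3  3  1  3  3  2
1  2  3  3  1  2
0  3  2  0  3  0
[13] 0  1  3  0  0  2
0  0  1  3  3  3
1  3  1  3  3  0
3  3  3  1  1  3
1  3  0  1  3  2
0  3  3  1  3  0
[14] 0  1  3  0  0  2
0  0  1  3  3  3
1  3  1  3  3  0
3  3  3  1  2  3
1  3  0  1  3  2
0  3  3  1  3  0
[15] 0  1  3  0  0  2
0  0  1  3  3  3
1  3  1  3  3  0
3  3  3  1  3  3
1  3  0  1  3  2
0  3  3  1  3  0

3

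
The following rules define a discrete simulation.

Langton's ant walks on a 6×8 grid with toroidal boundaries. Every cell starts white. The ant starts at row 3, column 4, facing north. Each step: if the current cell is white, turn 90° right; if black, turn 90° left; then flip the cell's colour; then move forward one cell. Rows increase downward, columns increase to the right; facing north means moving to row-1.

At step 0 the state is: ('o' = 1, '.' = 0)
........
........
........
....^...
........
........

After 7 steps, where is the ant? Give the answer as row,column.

2,4

step 0: ........
........
........
....^...
........
........
step 1: ........
........
........
....o>..
........
........
step 2: ........
........
........
....oo..
.....v..
........
step 3: ........
........
........
....oo..
....<o..
........
step 4: ........
........
........
....^o..
....oo..
........
step 5: ........
........
........
...<.o..
....oo..
........
step 6: ........
........
...^....
...o.o..
....oo..
........
step 7: ........
........
...o>...
...o.o..
....oo..
........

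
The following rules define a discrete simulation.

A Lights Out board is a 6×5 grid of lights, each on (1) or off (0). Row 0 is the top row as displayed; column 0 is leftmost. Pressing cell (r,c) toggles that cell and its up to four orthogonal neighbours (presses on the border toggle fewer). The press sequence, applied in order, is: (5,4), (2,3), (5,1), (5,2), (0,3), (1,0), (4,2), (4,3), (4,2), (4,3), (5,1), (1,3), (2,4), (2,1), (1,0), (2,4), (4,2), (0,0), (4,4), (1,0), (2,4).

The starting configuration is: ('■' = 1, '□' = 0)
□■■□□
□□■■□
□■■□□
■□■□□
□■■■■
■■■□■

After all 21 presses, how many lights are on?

t=0: □■■□□
□□■■□
□■■□□
■□■□□
□■■■■
■■■□■
t=1: □■■□□
□□■■□
□■■□□
■□■□□
□■■■□
■■■■□
t=2: □■■□□
□□■□□
□■□■■
■□■■□
□■■■□
■■■■□
t=3: □■■□□
□□■□□
□■□■■
■□■■□
□□■■□
□□□■□
t=4: □■■□□
□□■□□
□■□■■
■□■■□
□□□■□
□■■□□
t=5: □■□■■
□□■■□
□■□■■
■□■■□
□□□■□
□■■□□
t=6: ■■□■■
■■■■□
■■□■■
■□■■□
□□□■□
□■■□□
t=7: ■■□■■
■■■■□
■■□■■
■□□■□
□■■□□
□■□□□
t=8: ■■□■■
■■■■□
■■□■■
■□□□□
□■□■■
□■□■□
t=9: ■■□■■
■■■■□
■■□■■
■□■□□
□□■□■
□■■■□
t=10: ■■□■■
■■■■□
■■□■■
■□■■□
□□□■□
□■■□□
t=11: ■■□■■
■■■■□
■■□■■
■□■■□
□■□■□
■□□□□
t=12: ■■□□■
■■□□■
■■□□■
■□■■□
□■□■□
■□□□□
t=13: ■■□□■
■■□□□
■■□■□
■□■■■
□■□■□
■□□□□
t=14: ■■□□■
■□□□□
□□■■□
■■■■■
□■□■□
■□□□□
t=15: □■□□■
□■□□□
■□■■□
■■■■■
□■□■□
■□□□□
t=16: □■□□■
□■□□■
■□■□■
■■■■□
□■□■□
■□□□□
t=17: □■□□■
□■□□■
■□■□■
■■□■□
□□■□□
■□■□□
t=18: ■□□□■
■■□□■
■□■□■
■■□■□
□□■□□
■□■□□
t=19: ■□□□■
■■□□■
■□■□■
■■□■■
□□■■■
■□■□■
t=20: □□□□■
□□□□■
□□■□■
■■□■■
□□■■■
■□■□■
t=21: □□□□■
□□□□□
□□■■□
■■□■□
□□■■■
■□■□■

12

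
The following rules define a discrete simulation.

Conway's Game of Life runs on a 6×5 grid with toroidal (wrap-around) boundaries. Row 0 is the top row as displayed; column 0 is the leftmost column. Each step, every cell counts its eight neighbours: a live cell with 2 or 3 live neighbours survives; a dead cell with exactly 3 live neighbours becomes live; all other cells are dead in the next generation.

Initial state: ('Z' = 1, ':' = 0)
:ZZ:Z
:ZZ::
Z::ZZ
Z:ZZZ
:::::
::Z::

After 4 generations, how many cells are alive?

gen 0: :ZZ:Z
:ZZ::
Z::ZZ
Z:ZZZ
:::::
::Z::
gen 1: Z::::
:::::
:::::
ZZZ::
:ZZ:Z
:ZZZ:
gen 2: :ZZ::
:::::
:Z:::
Z:ZZ:
::::Z
:::ZZ
gen 3: ::ZZ:
:ZZ::
:ZZ::
ZZZZZ
Z:Z::
Z:ZZZ
gen 4: Z::::
:::::
::::Z
::::Z
:::::
Z::::

4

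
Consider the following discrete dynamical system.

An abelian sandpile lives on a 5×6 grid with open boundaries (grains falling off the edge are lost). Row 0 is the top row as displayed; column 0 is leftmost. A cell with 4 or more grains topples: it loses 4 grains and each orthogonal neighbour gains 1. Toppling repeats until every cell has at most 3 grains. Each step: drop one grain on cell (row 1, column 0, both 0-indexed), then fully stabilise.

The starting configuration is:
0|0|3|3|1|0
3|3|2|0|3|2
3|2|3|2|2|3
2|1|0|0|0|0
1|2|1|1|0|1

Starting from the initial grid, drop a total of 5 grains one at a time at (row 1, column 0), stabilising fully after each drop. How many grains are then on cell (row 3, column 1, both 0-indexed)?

step 0: 0|0|3|3|1|0
3|3|2|0|3|2
3|2|3|2|2|3
2|1|0|0|0|0
1|2|1|1|0|1
step 1: 1|2|1|0|2|0
2|2|1|2|3|2
1|1|1|3|2|3
3|2|1|0|0|0
1|2|1|1|0|1
step 2: 1|2|1|0|2|0
3|2|1|2|3|2
1|1|1|3|2|3
3|2|1|0|0|0
1|2|1|1|0|1
step 3: 2|2|1|0|2|0
0|3|1|2|3|2
2|1|1|3|2|3
3|2|1|0|0|0
1|2|1|1|0|1
step 4: 2|2|1|0|2|0
1|3|1|2|3|2
2|1|1|3|2|3
3|2|1|0|0|0
1|2|1|1|0|1
step 5: 2|2|1|0|2|0
2|3|1|2|3|2
2|1|1|3|2|3
3|2|1|0|0|0
1|2|1|1|0|1

2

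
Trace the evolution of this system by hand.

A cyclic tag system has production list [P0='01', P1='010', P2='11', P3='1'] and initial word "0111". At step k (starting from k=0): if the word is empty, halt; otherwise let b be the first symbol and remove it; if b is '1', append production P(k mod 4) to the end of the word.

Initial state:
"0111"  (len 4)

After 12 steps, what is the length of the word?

0) "0111"  (len 4)
1) "111"  (len 3)
2) "11010"  (len 5)
3) "101011"  (len 6)
4) "010111"  (len 6)
5) "10111"  (len 5)
6) "0111010"  (len 7)
7) "111010"  (len 6)
8) "110101"  (len 6)
9) "1010101"  (len 7)
10) "010101010"  (len 9)
11) "10101010"  (len 8)
12) "01010101"  (len 8)

8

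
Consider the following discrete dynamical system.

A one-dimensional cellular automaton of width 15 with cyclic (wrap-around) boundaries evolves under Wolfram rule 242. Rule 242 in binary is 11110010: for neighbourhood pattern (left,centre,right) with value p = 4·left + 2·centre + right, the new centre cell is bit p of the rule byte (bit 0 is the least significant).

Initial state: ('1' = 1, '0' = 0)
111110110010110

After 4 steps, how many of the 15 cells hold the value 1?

0) 111110110010110
1) 011111011101011
2) 101111101110101
3) 110111110111010
4) 011011111011101

11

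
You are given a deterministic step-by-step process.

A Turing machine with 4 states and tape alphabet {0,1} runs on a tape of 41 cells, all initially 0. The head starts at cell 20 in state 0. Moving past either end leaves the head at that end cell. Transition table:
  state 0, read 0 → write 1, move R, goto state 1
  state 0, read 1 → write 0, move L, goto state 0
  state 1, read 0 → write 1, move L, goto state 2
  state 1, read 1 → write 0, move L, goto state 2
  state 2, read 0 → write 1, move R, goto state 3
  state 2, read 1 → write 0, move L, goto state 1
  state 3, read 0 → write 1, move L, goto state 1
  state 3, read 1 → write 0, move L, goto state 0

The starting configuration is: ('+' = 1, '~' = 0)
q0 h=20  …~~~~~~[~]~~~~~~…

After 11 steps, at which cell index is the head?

15

step 0: q0 h=20  …~~~~~~[~]~~~~~~…
step 1: q1 h=21  …~~~~~+[~]~~~~~~…
step 2: q2 h=20  …~~~~~~[+]+~~~~~…
step 3: q1 h=19  …~~~~~~[~]~+~~~~…
step 4: q2 h=18  …~~~~~~[~]+~+~~~…
step 5: q3 h=19  …~~~~~+[+]~+~~~~…
step 6: q0 h=18  …~~~~~~[+]~~+~~~…
step 7: q0 h=17  …~~~~~~[~]~~~+~~…
step 8: q1 h=18  …~~~~~+[~]~~+~~~…
step 9: q2 h=17  …~~~~~~[+]+~~+~~…
step 10: q1 h=16  …~~~~~~[~]~+~~+~…
step 11: q2 h=15  …~~~~~~[~]+~+~~+…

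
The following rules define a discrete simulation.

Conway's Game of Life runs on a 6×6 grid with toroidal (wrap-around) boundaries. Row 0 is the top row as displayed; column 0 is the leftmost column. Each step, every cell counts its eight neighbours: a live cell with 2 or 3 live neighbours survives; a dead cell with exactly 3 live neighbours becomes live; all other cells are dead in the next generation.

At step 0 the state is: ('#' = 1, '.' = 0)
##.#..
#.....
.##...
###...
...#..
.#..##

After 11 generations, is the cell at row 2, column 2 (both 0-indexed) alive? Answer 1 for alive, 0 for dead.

1

k=0  ##.#..
#.....
.##...
###...
...#..
.#..##
k=1  .##.#.
#.....
..#...
#..#..
...###
.#.###
k=2  .##.#.
..##..
.#....
..##.#
......
.#....
k=3  .#....
...#..
.#..#.
..#...
..#...
.##...
k=4  .#....
..#...
..##..
.###..
..##..
.##...
k=5  .#....
.###..
......
.#..#.
......
.#.#..
k=6  ##.#..
.##...
.#.#..
......
..#...
..#...
k=7  #..#..
...#..
.#....
..#...
......
..##..
k=8  ...##.
..#...
..#...
......
..##..
..##..
k=9  ....#.
..#...
......
..##..
..##..
......
k=10  ......
......
..##..
..##..
..##..
...#..
k=11  ......
......
..##..
.#..#.
....#.
..##..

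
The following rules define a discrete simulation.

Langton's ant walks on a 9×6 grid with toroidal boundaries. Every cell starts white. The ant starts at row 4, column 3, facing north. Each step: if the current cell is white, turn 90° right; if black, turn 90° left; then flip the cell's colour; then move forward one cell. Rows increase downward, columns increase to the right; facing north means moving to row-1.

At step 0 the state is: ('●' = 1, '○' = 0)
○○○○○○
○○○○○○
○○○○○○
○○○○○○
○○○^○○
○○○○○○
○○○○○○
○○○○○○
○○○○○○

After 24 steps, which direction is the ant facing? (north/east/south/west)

south

t=0: ○○○○○○
○○○○○○
○○○○○○
○○○○○○
○○○^○○
○○○○○○
○○○○○○
○○○○○○
○○○○○○
t=1: ○○○○○○
○○○○○○
○○○○○○
○○○○○○
○○○●>○
○○○○○○
○○○○○○
○○○○○○
○○○○○○
t=2: ○○○○○○
○○○○○○
○○○○○○
○○○○○○
○○○●●○
○○○○v○
○○○○○○
○○○○○○
○○○○○○
t=3: ○○○○○○
○○○○○○
○○○○○○
○○○○○○
○○○●●○
○○○<●○
○○○○○○
○○○○○○
○○○○○○
t=4: ○○○○○○
○○○○○○
○○○○○○
○○○○○○
○○○^●○
○○○●●○
○○○○○○
○○○○○○
○○○○○○
t=5: ○○○○○○
○○○○○○
○○○○○○
○○○○○○
○○<○●○
○○○●●○
○○○○○○
○○○○○○
○○○○○○
t=6: ○○○○○○
○○○○○○
○○○○○○
○○^○○○
○○●○●○
○○○●●○
○○○○○○
○○○○○○
○○○○○○
t=7: ○○○○○○
○○○○○○
○○○○○○
○○●>○○
○○●○●○
○○○●●○
○○○○○○
○○○○○○
○○○○○○
t=8: ○○○○○○
○○○○○○
○○○○○○
○○●●○○
○○●v●○
○○○●●○
○○○○○○
○○○○○○
○○○○○○
t=9: ○○○○○○
○○○○○○
○○○○○○
○○●●○○
○○<●●○
○○○●●○
○○○○○○
○○○○○○
○○○○○○
t=10: ○○○○○○
○○○○○○
○○○○○○
○○●●○○
○○○●●○
○○v●●○
○○○○○○
○○○○○○
○○○○○○
t=11: ○○○○○○
○○○○○○
○○○○○○
○○●●○○
○○○●●○
○<●●●○
○○○○○○
○○○○○○
○○○○○○
t=12: ○○○○○○
○○○○○○
○○○○○○
○○●●○○
○^○●●○
○●●●●○
○○○○○○
○○○○○○
○○○○○○
t=13: ○○○○○○
○○○○○○
○○○○○○
○○●●○○
○●>●●○
○●●●●○
○○○○○○
○○○○○○
○○○○○○
t=14: ○○○○○○
○○○○○○
○○○○○○
○○●●○○
○●●●●○
○●v●●○
○○○○○○
○○○○○○
○○○○○○
t=15: ○○○○○○
○○○○○○
○○○○○○
○○●●○○
○●●●●○
○●○>●○
○○○○○○
○○○○○○
○○○○○○
t=16: ○○○○○○
○○○○○○
○○○○○○
○○●●○○
○●●^●○
○●○○●○
○○○○○○
○○○○○○
○○○○○○
t=17: ○○○○○○
○○○○○○
○○○○○○
○○●●○○
○●<○●○
○●○○●○
○○○○○○
○○○○○○
○○○○○○
t=18: ○○○○○○
○○○○○○
○○○○○○
○○●●○○
○●○○●○
○●v○●○
○○○○○○
○○○○○○
○○○○○○
t=19: ○○○○○○
○○○○○○
○○○○○○
○○●●○○
○●○○●○
○<●○●○
○○○○○○
○○○○○○
○○○○○○
t=20: ○○○○○○
○○○○○○
○○○○○○
○○●●○○
○●○○●○
○○●○●○
○v○○○○
○○○○○○
○○○○○○
t=21: ○○○○○○
○○○○○○
○○○○○○
○○●●○○
○●○○●○
○○●○●○
<●○○○○
○○○○○○
○○○○○○
t=22: ○○○○○○
○○○○○○
○○○○○○
○○●●○○
○●○○●○
^○●○●○
●●○○○○
○○○○○○
○○○○○○
t=23: ○○○○○○
○○○○○○
○○○○○○
○○●●○○
○●○○●○
●>●○●○
●●○○○○
○○○○○○
○○○○○○
t=24: ○○○○○○
○○○○○○
○○○○○○
○○●●○○
○●○○●○
●●●○●○
●v○○○○
○○○○○○
○○○○○○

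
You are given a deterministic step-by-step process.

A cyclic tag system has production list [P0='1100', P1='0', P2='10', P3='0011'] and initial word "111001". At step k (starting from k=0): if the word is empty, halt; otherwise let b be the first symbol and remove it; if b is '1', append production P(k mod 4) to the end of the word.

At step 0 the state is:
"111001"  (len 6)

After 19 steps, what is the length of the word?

0) "111001"  (len 6)
1) "110011100"  (len 9)
2) "100111000"  (len 9)
3) "0011100010"  (len 10)
4) "011100010"  (len 9)
5) "11100010"  (len 8)
6) "11000100"  (len 8)
7) "100010010"  (len 9)
8) "000100100011"  (len 12)
9) "00100100011"  (len 11)
10) "0100100011"  (len 10)
11) "100100011"  (len 9)
12) "001000110011"  (len 12)
13) "01000110011"  (len 11)
14) "1000110011"  (len 10)
15) "00011001110"  (len 11)
16) "0011001110"  (len 10)
17) "011001110"  (len 9)
18) "11001110"  (len 8)
19) "100111010"  (len 9)

9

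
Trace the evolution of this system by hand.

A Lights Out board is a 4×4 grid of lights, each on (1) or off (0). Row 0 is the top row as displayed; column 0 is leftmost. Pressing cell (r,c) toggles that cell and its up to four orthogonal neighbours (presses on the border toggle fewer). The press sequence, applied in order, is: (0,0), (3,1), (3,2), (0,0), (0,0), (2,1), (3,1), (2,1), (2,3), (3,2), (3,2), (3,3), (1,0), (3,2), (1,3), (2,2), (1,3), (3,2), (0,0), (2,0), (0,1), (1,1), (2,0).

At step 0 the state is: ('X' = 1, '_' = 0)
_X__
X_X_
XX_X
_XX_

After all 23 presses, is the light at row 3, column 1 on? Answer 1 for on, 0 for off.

0

gen 0: _X__
X_X_
XX_X
_XX_
gen 1: X___
__X_
XX_X
_XX_
gen 2: X___
__X_
X__X
X___
gen 3: X___
__X_
X_XX
XXXX
gen 4: _X__
X_X_
X_XX
XXXX
gen 5: X___
__X_
X_XX
XXXX
gen 6: X___
_XX_
_X_X
X_XX
gen 7: X___
_XX_
___X
_X_X
gen 8: X___
__X_
XXXX
___X
gen 9: X___
__XX
XX__
____
gen 10: X___
__XX
XXX_
_XXX
gen 11: X___
__XX
XX__
____
gen 12: X___
__XX
XX_X
__XX
gen 13: ____
XXXX
_X_X
__XX
gen 14: ____
XXXX
_XXX
_X__
gen 15: ___X
XX__
_XX_
_X__
gen 16: ___X
XXX_
___X
_XX_
gen 17: ____
XX_X
____
_XX_
gen 18: ____
XX_X
__X_
___X
gen 19: XX__
_X_X
__X_
___X
gen 20: XX__
XX_X
XXX_
X__X
gen 21: __X_
X__X
XXX_
X__X
gen 22: _XX_
_XXX
X_X_
X__X
gen 23: _XX_
XXXX
_XX_
___X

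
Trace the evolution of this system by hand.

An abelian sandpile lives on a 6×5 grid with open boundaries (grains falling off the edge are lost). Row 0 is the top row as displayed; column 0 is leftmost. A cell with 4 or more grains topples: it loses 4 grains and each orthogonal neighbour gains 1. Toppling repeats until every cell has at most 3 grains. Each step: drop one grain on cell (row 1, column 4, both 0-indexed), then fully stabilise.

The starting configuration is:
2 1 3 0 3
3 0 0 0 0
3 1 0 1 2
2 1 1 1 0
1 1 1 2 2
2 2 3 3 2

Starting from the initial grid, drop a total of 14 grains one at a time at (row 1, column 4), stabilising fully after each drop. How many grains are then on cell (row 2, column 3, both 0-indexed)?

gen 0: 2 1 3 0 3
3 0 0 0 0
3 1 0 1 2
2 1 1 1 0
1 1 1 2 2
2 2 3 3 2
gen 1: 2 1 3 0 3
3 0 0 0 1
3 1 0 1 2
2 1 1 1 0
1 1 1 2 2
2 2 3 3 2
gen 2: 2 1 3 0 3
3 0 0 0 2
3 1 0 1 2
2 1 1 1 0
1 1 1 2 2
2 2 3 3 2
gen 3: 2 1 3 0 3
3 0 0 0 3
3 1 0 1 2
2 1 1 1 0
1 1 1 2 2
2 2 3 3 2
gen 4: 2 1 3 1 0
3 0 0 1 1
3 1 0 1 3
2 1 1 1 0
1 1 1 2 2
2 2 3 3 2
gen 5: 2 1 3 1 0
3 0 0 1 2
3 1 0 1 3
2 1 1 1 0
1 1 1 2 2
2 2 3 3 2
gen 6: 2 1 3 1 0
3 0 0 1 3
3 1 0 1 3
2 1 1 1 0
1 1 1 2 2
2 2 3 3 2
gen 7: 2 1 3 1 1
3 0 0 2 1
3 1 0 2 0
2 1 1 1 1
1 1 1 2 2
2 2 3 3 2
gen 8: 2 1 3 1 1
3 0 0 2 2
3 1 0 2 0
2 1 1 1 1
1 1 1 2 2
2 2 3 3 2
gen 9: 2 1 3 1 1
3 0 0 2 3
3 1 0 2 0
2 1 1 1 1
1 1 1 2 2
2 2 3 3 2
gen 10: 2 1 3 1 2
3 0 0 3 0
3 1 0 2 1
2 1 1 1 1
1 1 1 2 2
2 2 3 3 2
gen 11: 2 1 3 1 2
3 0 0 3 1
3 1 0 2 1
2 1 1 1 1
1 1 1 2 2
2 2 3 3 2
gen 12: 2 1 3 1 2
3 0 0 3 2
3 1 0 2 1
2 1 1 1 1
1 1 1 2 2
2 2 3 3 2
gen 13: 2 1 3 1 2
3 0 0 3 3
3 1 0 2 1
2 1 1 1 1
1 1 1 2 2
2 2 3 3 2
gen 14: 2 1 3 2 3
3 0 1 0 1
3 1 0 3 2
2 1 1 1 1
1 1 1 2 2
2 2 3 3 2

3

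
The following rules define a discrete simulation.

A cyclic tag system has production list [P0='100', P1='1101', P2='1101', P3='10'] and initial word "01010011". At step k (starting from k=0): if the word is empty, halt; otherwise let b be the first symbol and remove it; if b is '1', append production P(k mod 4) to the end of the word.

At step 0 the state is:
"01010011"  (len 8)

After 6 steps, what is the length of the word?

8

0) "01010011"  (len 8)
1) "1010011"  (len 7)
2) "0100111101"  (len 10)
3) "100111101"  (len 9)
4) "0011110110"  (len 10)
5) "011110110"  (len 9)
6) "11110110"  (len 8)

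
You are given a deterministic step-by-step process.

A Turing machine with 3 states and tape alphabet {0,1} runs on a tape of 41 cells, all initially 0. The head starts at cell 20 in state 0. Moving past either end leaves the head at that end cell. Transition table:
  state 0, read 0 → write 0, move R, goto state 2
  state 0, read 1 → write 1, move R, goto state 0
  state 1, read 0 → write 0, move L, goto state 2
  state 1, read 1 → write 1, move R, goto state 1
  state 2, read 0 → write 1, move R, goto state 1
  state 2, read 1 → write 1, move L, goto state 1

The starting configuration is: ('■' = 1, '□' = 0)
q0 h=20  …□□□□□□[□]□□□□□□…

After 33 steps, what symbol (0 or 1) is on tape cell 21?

gen 0: q0 h=20  …□□□□□□[□]□□□□□□…
gen 1: q2 h=21  …□□□□□□[□]□□□□□□…
gen 2: q1 h=22  …□□□□□■[□]□□□□□□…
gen 3: q2 h=21  …□□□□□□[■]□□□□□□…
gen 4: q1 h=20  …□□□□□□[□]■□□□□□…
gen 5: q2 h=19  …□□□□□□[□]□■□□□□…
gen 6: q1 h=20  …□□□□□■[□]■□□□□□…
gen 7: q2 h=19  …□□□□□□[■]□■□□□□…
gen 8: q1 h=18  …□□□□□□[□]■□■□□□…
gen 9: q2 h=17  …□□□□□□[□]□■□■□□…
gen 10: q1 h=18  …□□□□□■[□]■□■□□□…
gen 11: q2 h=17  …□□□□□□[■]□■□■□□…
gen 12: q1 h=16  …□□□□□□[□]■□■□■□…
gen 13: q2 h=15  …□□□□□□[□]□■□■□■…
gen 14: q1 h=16  …□□□□□■[□]■□■□■□…
gen 15: q2 h=15  …□□□□□□[■]□■□■□■…
gen 16: q1 h=14  …□□□□□□[□]■□■□■□…
gen 17: q2 h=13  …□□□□□□[□]□■□■□■…
gen 18: q1 h=14  …□□□□□■[□]■□■□■□…
gen 19: q2 h=13  …□□□□□□[■]□■□■□■…
gen 20: q1 h=12  …□□□□□□[□]■□■□■□…
gen 21: q2 h=11  …□□□□□□[□]□■□■□■…
gen 22: q1 h=12  …□□□□□■[□]■□■□■□…
gen 23: q2 h=11  …□□□□□□[■]□■□■□■…
gen 24: q1 h=10  …□□□□□□[□]■□■□■□…
gen 25: q2 h= 9  …□□□□□□[□]□■□■□■…
gen 26: q1 h=10  …□□□□□■[□]■□■□■□…
gen 27: q2 h= 9  …□□□□□□[■]□■□■□■…
gen 28: q1 h= 8  …□□□□□□[□]■□■□■□…
gen 29: q2 h= 7  …□□□□□□[□]□■□■□■…
gen 30: q1 h= 8  …□□□□□■[□]■□■□■□…
gen 31: q2 h= 7  …□□□□□□[■]□■□■□■…
gen 32: q1 h= 6  |□□□□□□[□]■□■□■□…
gen 33: q2 h= 5  |□□□□□[□]□■□■□■…

1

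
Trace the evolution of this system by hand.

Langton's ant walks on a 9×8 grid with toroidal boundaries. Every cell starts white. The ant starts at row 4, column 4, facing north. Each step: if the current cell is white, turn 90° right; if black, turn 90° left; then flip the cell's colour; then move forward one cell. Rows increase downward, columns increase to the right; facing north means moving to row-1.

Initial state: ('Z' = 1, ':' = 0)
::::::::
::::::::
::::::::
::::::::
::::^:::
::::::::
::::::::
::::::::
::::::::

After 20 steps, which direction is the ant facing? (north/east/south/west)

south

gen 0: ::::::::
::::::::
::::::::
::::::::
::::^:::
::::::::
::::::::
::::::::
::::::::
gen 1: ::::::::
::::::::
::::::::
::::::::
::::Z>::
::::::::
::::::::
::::::::
::::::::
gen 2: ::::::::
::::::::
::::::::
::::::::
::::ZZ::
:::::v::
::::::::
::::::::
::::::::
gen 3: ::::::::
::::::::
::::::::
::::::::
::::ZZ::
::::<Z::
::::::::
::::::::
::::::::
gen 4: ::::::::
::::::::
::::::::
::::::::
::::^Z::
::::ZZ::
::::::::
::::::::
::::::::
gen 5: ::::::::
::::::::
::::::::
::::::::
:::<:Z::
::::ZZ::
::::::::
::::::::
::::::::
gen 6: ::::::::
::::::::
::::::::
:::^::::
:::Z:Z::
::::ZZ::
::::::::
::::::::
::::::::
gen 7: ::::::::
::::::::
::::::::
:::Z>:::
:::Z:Z::
::::ZZ::
::::::::
::::::::
::::::::
gen 8: ::::::::
::::::::
::::::::
:::ZZ:::
:::ZvZ::
::::ZZ::
::::::::
::::::::
::::::::
gen 9: ::::::::
::::::::
::::::::
:::ZZ:::
:::<ZZ::
::::ZZ::
::::::::
::::::::
::::::::
gen 10: ::::::::
::::::::
::::::::
:::ZZ:::
::::ZZ::
:::vZZ::
::::::::
::::::::
::::::::
gen 11: ::::::::
::::::::
::::::::
:::ZZ:::
::::ZZ::
::<ZZZ::
::::::::
::::::::
::::::::
gen 12: ::::::::
::::::::
::::::::
:::ZZ:::
::^:ZZ::
::ZZZZ::
::::::::
::::::::
::::::::
gen 13: ::::::::
::::::::
::::::::
:::ZZ:::
::Z>ZZ::
::ZZZZ::
::::::::
::::::::
::::::::
gen 14: ::::::::
::::::::
::::::::
:::ZZ:::
::ZZZZ::
::ZvZZ::
::::::::
::::::::
::::::::
gen 15: ::::::::
::::::::
::::::::
:::ZZ:::
::ZZZZ::
::Z:>Z::
::::::::
::::::::
::::::::
gen 16: ::::::::
::::::::
::::::::
:::ZZ:::
::ZZ^Z::
::Z::Z::
::::::::
::::::::
::::::::
gen 17: ::::::::
::::::::
::::::::
:::ZZ:::
::Z<:Z::
::Z::Z::
::::::::
::::::::
::::::::
gen 18: ::::::::
::::::::
::::::::
:::ZZ:::
::Z::Z::
::Zv:Z::
::::::::
::::::::
::::::::
gen 19: ::::::::
::::::::
::::::::
:::ZZ:::
::Z::Z::
::<Z:Z::
::::::::
::::::::
::::::::
gen 20: ::::::::
::::::::
::::::::
:::ZZ:::
::Z::Z::
:::Z:Z::
::v:::::
::::::::
::::::::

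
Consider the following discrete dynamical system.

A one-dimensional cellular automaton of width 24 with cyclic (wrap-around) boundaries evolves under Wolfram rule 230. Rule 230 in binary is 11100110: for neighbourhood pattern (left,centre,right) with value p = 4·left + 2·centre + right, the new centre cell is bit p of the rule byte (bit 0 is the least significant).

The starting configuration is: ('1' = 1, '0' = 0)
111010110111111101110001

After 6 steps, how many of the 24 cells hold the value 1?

t=0: 111010110111111101110001
t=1: 111111011011111110110010
t=2: 011111101101111111010111
t=3: 101111110110111111111011
t=4: 110111111011011111111101
t=5: 111011111101101111111110
t=6: 011101111110110111111111

20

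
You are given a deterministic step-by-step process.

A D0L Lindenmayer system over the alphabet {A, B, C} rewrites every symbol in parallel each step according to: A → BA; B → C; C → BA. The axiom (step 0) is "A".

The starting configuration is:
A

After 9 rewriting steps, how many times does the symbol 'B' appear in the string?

34

0) A
1) BA
2) CBA
3) BACBA
4) CBABACBA
5) BACBACBABACBA
6) CBABACBABACBACBABACBA
7) BACBACBABACBACBABACBABACBACBABACBA
8) CBABACBABACBACBABACBABACBACBABACBACBABACBABACBACBABACBA
9) BACBACBABACBACBABACBABACBACBABACBACBABACBABACBACBABACBABACBACBABACBACBABACBABACBACBABACBA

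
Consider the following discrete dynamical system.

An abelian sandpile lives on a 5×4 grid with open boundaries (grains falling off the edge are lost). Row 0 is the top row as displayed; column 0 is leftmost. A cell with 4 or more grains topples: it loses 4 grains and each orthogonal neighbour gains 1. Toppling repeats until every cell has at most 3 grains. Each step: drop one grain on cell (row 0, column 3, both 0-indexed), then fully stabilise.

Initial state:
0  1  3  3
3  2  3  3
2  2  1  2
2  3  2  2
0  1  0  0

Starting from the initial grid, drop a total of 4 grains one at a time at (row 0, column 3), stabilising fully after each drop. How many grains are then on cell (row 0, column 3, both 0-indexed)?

[0] 0  1  3  3
3  2  3  3
2  2  1  2
2  3  2  2
0  1  0  0
[1] 0  2  1  2
3  3  1  1
2  2  2  3
2  3  2  2
0  1  0  0
[2] 0  2  1  3
3  3  1  1
2  2  2  3
2  3  2  2
0  1  0  0
[3] 0  2  2  0
3  3  1  2
2  2  2  3
2  3  2  2
0  1  0  0
[4] 0  2  2  1
3  3  1  2
2  2  2  3
2  3  2  2
0  1  0  0

1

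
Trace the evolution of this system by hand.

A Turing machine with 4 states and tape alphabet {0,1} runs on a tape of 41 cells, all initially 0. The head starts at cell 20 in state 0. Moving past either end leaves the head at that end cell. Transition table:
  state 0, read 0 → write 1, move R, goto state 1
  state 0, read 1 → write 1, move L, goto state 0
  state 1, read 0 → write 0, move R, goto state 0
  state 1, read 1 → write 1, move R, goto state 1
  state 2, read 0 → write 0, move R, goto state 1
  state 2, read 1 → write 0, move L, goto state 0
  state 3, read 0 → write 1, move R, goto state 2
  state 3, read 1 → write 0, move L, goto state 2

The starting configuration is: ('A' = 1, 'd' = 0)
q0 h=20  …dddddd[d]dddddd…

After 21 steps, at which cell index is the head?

40

k=0  q0 h=20  …dddddd[d]dddddd…
k=1  q1 h=21  …dddddA[d]dddddd…
k=2  q0 h=22  …ddddAd[d]dddddd…
k=3  q1 h=23  …dddAdA[d]dddddd…
k=4  q0 h=24  …ddAdAd[d]dddddd…
k=5  q1 h=25  …dAdAdA[d]dddddd…
k=6  q0 h=26  …AdAdAd[d]dddddd…
k=7  q1 h=27  …dAdAdA[d]dddddd…
k=8  q0 h=28  …AdAdAd[d]dddddd…
k=9  q1 h=29  …dAdAdA[d]dddddd…
k=10  q0 h=30  …AdAdAd[d]dddddd…
k=11  q1 h=31  …dAdAdA[d]dddddd…
k=12  q0 h=32  …AdAdAd[d]dddddd…
k=13  q1 h=33  …dAdAdA[d]dddddd…
k=14  q0 h=34  …AdAdAd[d]dddddd|
k=15  q1 h=35  …dAdAdA[d]ddddd|
k=16  q0 h=36  …AdAdAd[d]dddd|
k=17  q1 h=37  …dAdAdA[d]ddd|
k=18  q0 h=38  …AdAdAd[d]dd|
k=19  q1 h=39  …dAdAdA[d]d|
k=20  q0 h=40  …AdAdAd[d]|
k=21  q1 h=40  …AdAdAd[A]|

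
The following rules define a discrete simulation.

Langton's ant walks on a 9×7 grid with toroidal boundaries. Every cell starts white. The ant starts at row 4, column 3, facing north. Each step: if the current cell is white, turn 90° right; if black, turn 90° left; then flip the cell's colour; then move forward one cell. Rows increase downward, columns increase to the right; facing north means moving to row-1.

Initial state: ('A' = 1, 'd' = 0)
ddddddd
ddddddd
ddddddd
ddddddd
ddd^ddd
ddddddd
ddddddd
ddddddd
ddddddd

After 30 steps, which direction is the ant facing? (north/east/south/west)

gen 0: ddddddd
ddddddd
ddddddd
ddddddd
ddd^ddd
ddddddd
ddddddd
ddddddd
ddddddd
gen 1: ddddddd
ddddddd
ddddddd
ddddddd
dddA>dd
ddddddd
ddddddd
ddddddd
ddddddd
gen 2: ddddddd
ddddddd
ddddddd
ddddddd
dddAAdd
ddddvdd
ddddddd
ddddddd
ddddddd
gen 3: ddddddd
ddddddd
ddddddd
ddddddd
dddAAdd
ddd<Add
ddddddd
ddddddd
ddddddd
gen 4: ddddddd
ddddddd
ddddddd
ddddddd
ddd^Add
dddAAdd
ddddddd
ddddddd
ddddddd
gen 5: ddddddd
ddddddd
ddddddd
ddddddd
dd<dAdd
dddAAdd
ddddddd
ddddddd
ddddddd
gen 6: ddddddd
ddddddd
ddddddd
dd^dddd
ddAdAdd
dddAAdd
ddddddd
ddddddd
ddddddd
gen 7: ddddddd
ddddddd
ddddddd
ddA>ddd
ddAdAdd
dddAAdd
ddddddd
ddddddd
ddddddd
gen 8: ddddddd
ddddddd
ddddddd
ddAAddd
ddAvAdd
dddAAdd
ddddddd
ddddddd
ddddddd
gen 9: ddddddd
ddddddd
ddddddd
ddAAddd
dd<AAdd
dddAAdd
ddddddd
ddddddd
ddddddd
gen 10: ddddddd
ddddddd
ddddddd
ddAAddd
dddAAdd
ddvAAdd
ddddddd
ddddddd
ddddddd
gen 11: ddddddd
ddddddd
ddddddd
ddAAddd
dddAAdd
d<AAAdd
ddddddd
ddddddd
ddddddd
gen 12: ddddddd
ddddddd
ddddddd
ddAAddd
d^dAAdd
dAAAAdd
ddddddd
ddddddd
ddddddd
gen 13: ddddddd
ddddddd
ddddddd
ddAAddd
dA>AAdd
dAAAAdd
ddddddd
ddddddd
ddddddd
gen 14: ddddddd
ddddddd
ddddddd
ddAAddd
dAAAAdd
dAvAAdd
ddddddd
ddddddd
ddddddd
gen 15: ddddddd
ddddddd
ddddddd
ddAAddd
dAAAAdd
dAd>Add
ddddddd
ddddddd
ddddddd
gen 16: ddddddd
ddddddd
ddddddd
ddAAddd
dAA^Add
dAddAdd
ddddddd
ddddddd
ddddddd
gen 17: ddddddd
ddddddd
ddddddd
ddAAddd
dA<dAdd
dAddAdd
ddddddd
ddddddd
ddddddd
gen 18: ddddddd
ddddddd
ddddddd
ddAAddd
dAddAdd
dAvdAdd
ddddddd
ddddddd
ddddddd
gen 19: ddddddd
ddddddd
ddddddd
ddAAddd
dAddAdd
d<AdAdd
ddddddd
ddddddd
ddddddd
gen 20: ddddddd
ddddddd
ddddddd
ddAAddd
dAddAdd
ddAdAdd
dvddddd
ddddddd
ddddddd
gen 21: ddddddd
ddddddd
ddddddd
ddAAddd
dAddAdd
ddAdAdd
<Addddd
ddddddd
ddddddd
gen 22: ddddddd
ddddddd
ddddddd
ddAAddd
dAddAdd
^dAdAdd
AAddddd
ddddddd
ddddddd
gen 23: ddddddd
ddddddd
ddddddd
ddAAddd
dAddAdd
A>AdAdd
AAddddd
ddddddd
ddddddd
gen 24: ddddddd
ddddddd
ddddddd
ddAAddd
dAddAdd
AAAdAdd
Avddddd
ddddddd
ddddddd
gen 25: ddddddd
ddddddd
ddddddd
ddAAddd
dAddAdd
AAAdAdd
Ad>dddd
ddddddd
ddddddd
gen 26: ddddddd
ddddddd
ddddddd
ddAAddd
dAddAdd
AAAdAdd
AdAdddd
ddvdddd
ddddddd
gen 27: ddddddd
ddddddd
ddddddd
ddAAddd
dAddAdd
AAAdAdd
AdAdddd
d<Adddd
ddddddd
gen 28: ddddddd
ddddddd
ddddddd
ddAAddd
dAddAdd
AAAdAdd
A^Adddd
dAAdddd
ddddddd
gen 29: ddddddd
ddddddd
ddddddd
ddAAddd
dAddAdd
AAAdAdd
AA>dddd
dAAdddd
ddddddd
gen 30: ddddddd
ddddddd
ddddddd
ddAAddd
dAddAdd
AA^dAdd
AAddddd
dAAdddd
ddddddd

north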